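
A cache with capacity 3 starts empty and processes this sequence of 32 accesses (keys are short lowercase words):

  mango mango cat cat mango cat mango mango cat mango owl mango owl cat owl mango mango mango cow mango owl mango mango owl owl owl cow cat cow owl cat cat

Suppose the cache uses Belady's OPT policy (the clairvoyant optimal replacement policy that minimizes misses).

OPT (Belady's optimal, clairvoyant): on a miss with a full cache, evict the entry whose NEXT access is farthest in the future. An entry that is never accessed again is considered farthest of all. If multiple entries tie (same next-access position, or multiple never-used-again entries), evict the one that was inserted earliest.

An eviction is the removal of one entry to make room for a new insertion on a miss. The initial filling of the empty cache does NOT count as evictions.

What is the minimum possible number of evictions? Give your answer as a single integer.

OPT (Belady) simulation (capacity=3):
  1. access mango: MISS. Cache: [mango]
  2. access mango: HIT. Next use of mango: step 5. Cache: [mango]
  3. access cat: MISS. Cache: [mango cat]
  4. access cat: HIT. Next use of cat: step 6. Cache: [mango cat]
  5. access mango: HIT. Next use of mango: step 7. Cache: [mango cat]
  6. access cat: HIT. Next use of cat: step 9. Cache: [mango cat]
  7. access mango: HIT. Next use of mango: step 8. Cache: [mango cat]
  8. access mango: HIT. Next use of mango: step 10. Cache: [mango cat]
  9. access cat: HIT. Next use of cat: step 14. Cache: [mango cat]
  10. access mango: HIT. Next use of mango: step 12. Cache: [mango cat]
  11. access owl: MISS. Cache: [mango cat owl]
  12. access mango: HIT. Next use of mango: step 16. Cache: [mango cat owl]
  13. access owl: HIT. Next use of owl: step 15. Cache: [mango cat owl]
  14. access cat: HIT. Next use of cat: step 28. Cache: [mango cat owl]
  15. access owl: HIT. Next use of owl: step 21. Cache: [mango cat owl]
  16. access mango: HIT. Next use of mango: step 17. Cache: [mango cat owl]
  17. access mango: HIT. Next use of mango: step 18. Cache: [mango cat owl]
  18. access mango: HIT. Next use of mango: step 20. Cache: [mango cat owl]
  19. access cow: MISS, evict cat (next use: step 28). Cache: [mango owl cow]
  20. access mango: HIT. Next use of mango: step 22. Cache: [mango owl cow]
  21. access owl: HIT. Next use of owl: step 24. Cache: [mango owl cow]
  22. access mango: HIT. Next use of mango: step 23. Cache: [mango owl cow]
  23. access mango: HIT. Next use of mango: never. Cache: [mango owl cow]
  24. access owl: HIT. Next use of owl: step 25. Cache: [mango owl cow]
  25. access owl: HIT. Next use of owl: step 26. Cache: [mango owl cow]
  26. access owl: HIT. Next use of owl: step 30. Cache: [mango owl cow]
  27. access cow: HIT. Next use of cow: step 29. Cache: [mango owl cow]
  28. access cat: MISS, evict mango (next use: never). Cache: [owl cow cat]
  29. access cow: HIT. Next use of cow: never. Cache: [owl cow cat]
  30. access owl: HIT. Next use of owl: never. Cache: [owl cow cat]
  31. access cat: HIT. Next use of cat: step 32. Cache: [owl cow cat]
  32. access cat: HIT. Next use of cat: never. Cache: [owl cow cat]
Total: 27 hits, 5 misses, 2 evictions

Answer: 2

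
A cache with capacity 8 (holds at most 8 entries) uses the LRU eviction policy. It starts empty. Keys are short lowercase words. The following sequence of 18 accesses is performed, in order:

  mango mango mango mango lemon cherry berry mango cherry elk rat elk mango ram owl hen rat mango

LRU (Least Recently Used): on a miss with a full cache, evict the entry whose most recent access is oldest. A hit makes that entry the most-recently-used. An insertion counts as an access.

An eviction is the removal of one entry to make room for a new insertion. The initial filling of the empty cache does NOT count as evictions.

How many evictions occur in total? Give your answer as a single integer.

LRU simulation (capacity=8):
  1. access mango: MISS. Cache (LRU->MRU): [mango]
  2. access mango: HIT. Cache (LRU->MRU): [mango]
  3. access mango: HIT. Cache (LRU->MRU): [mango]
  4. access mango: HIT. Cache (LRU->MRU): [mango]
  5. access lemon: MISS. Cache (LRU->MRU): [mango lemon]
  6. access cherry: MISS. Cache (LRU->MRU): [mango lemon cherry]
  7. access berry: MISS. Cache (LRU->MRU): [mango lemon cherry berry]
  8. access mango: HIT. Cache (LRU->MRU): [lemon cherry berry mango]
  9. access cherry: HIT. Cache (LRU->MRU): [lemon berry mango cherry]
  10. access elk: MISS. Cache (LRU->MRU): [lemon berry mango cherry elk]
  11. access rat: MISS. Cache (LRU->MRU): [lemon berry mango cherry elk rat]
  12. access elk: HIT. Cache (LRU->MRU): [lemon berry mango cherry rat elk]
  13. access mango: HIT. Cache (LRU->MRU): [lemon berry cherry rat elk mango]
  14. access ram: MISS. Cache (LRU->MRU): [lemon berry cherry rat elk mango ram]
  15. access owl: MISS. Cache (LRU->MRU): [lemon berry cherry rat elk mango ram owl]
  16. access hen: MISS, evict lemon. Cache (LRU->MRU): [berry cherry rat elk mango ram owl hen]
  17. access rat: HIT. Cache (LRU->MRU): [berry cherry elk mango ram owl hen rat]
  18. access mango: HIT. Cache (LRU->MRU): [berry cherry elk ram owl hen rat mango]
Total: 9 hits, 9 misses, 1 evictions

Answer: 1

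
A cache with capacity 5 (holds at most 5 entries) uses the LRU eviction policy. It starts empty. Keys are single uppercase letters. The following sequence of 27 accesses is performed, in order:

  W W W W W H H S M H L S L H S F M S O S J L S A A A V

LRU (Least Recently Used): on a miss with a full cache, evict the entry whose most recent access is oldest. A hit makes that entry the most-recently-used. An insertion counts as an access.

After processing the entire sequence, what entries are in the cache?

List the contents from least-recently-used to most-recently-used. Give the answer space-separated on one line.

LRU simulation (capacity=5):
  1. access W: MISS. Cache (LRU->MRU): [W]
  2. access W: HIT. Cache (LRU->MRU): [W]
  3. access W: HIT. Cache (LRU->MRU): [W]
  4. access W: HIT. Cache (LRU->MRU): [W]
  5. access W: HIT. Cache (LRU->MRU): [W]
  6. access H: MISS. Cache (LRU->MRU): [W H]
  7. access H: HIT. Cache (LRU->MRU): [W H]
  8. access S: MISS. Cache (LRU->MRU): [W H S]
  9. access M: MISS. Cache (LRU->MRU): [W H S M]
  10. access H: HIT. Cache (LRU->MRU): [W S M H]
  11. access L: MISS. Cache (LRU->MRU): [W S M H L]
  12. access S: HIT. Cache (LRU->MRU): [W M H L S]
  13. access L: HIT. Cache (LRU->MRU): [W M H S L]
  14. access H: HIT. Cache (LRU->MRU): [W M S L H]
  15. access S: HIT. Cache (LRU->MRU): [W M L H S]
  16. access F: MISS, evict W. Cache (LRU->MRU): [M L H S F]
  17. access M: HIT. Cache (LRU->MRU): [L H S F M]
  18. access S: HIT. Cache (LRU->MRU): [L H F M S]
  19. access O: MISS, evict L. Cache (LRU->MRU): [H F M S O]
  20. access S: HIT. Cache (LRU->MRU): [H F M O S]
  21. access J: MISS, evict H. Cache (LRU->MRU): [F M O S J]
  22. access L: MISS, evict F. Cache (LRU->MRU): [M O S J L]
  23. access S: HIT. Cache (LRU->MRU): [M O J L S]
  24. access A: MISS, evict M. Cache (LRU->MRU): [O J L S A]
  25. access A: HIT. Cache (LRU->MRU): [O J L S A]
  26. access A: HIT. Cache (LRU->MRU): [O J L S A]
  27. access V: MISS, evict O. Cache (LRU->MRU): [J L S A V]
Total: 16 hits, 11 misses, 6 evictions

Answer: J L S A V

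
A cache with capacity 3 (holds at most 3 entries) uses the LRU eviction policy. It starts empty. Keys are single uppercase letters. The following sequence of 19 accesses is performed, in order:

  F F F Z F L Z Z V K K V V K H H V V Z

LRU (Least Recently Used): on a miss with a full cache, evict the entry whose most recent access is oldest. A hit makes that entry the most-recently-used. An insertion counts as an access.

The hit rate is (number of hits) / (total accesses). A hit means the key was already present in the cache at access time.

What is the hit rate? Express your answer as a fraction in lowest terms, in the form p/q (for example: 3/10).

Answer: 12/19

Derivation:
LRU simulation (capacity=3):
  1. access F: MISS. Cache (LRU->MRU): [F]
  2. access F: HIT. Cache (LRU->MRU): [F]
  3. access F: HIT. Cache (LRU->MRU): [F]
  4. access Z: MISS. Cache (LRU->MRU): [F Z]
  5. access F: HIT. Cache (LRU->MRU): [Z F]
  6. access L: MISS. Cache (LRU->MRU): [Z F L]
  7. access Z: HIT. Cache (LRU->MRU): [F L Z]
  8. access Z: HIT. Cache (LRU->MRU): [F L Z]
  9. access V: MISS, evict F. Cache (LRU->MRU): [L Z V]
  10. access K: MISS, evict L. Cache (LRU->MRU): [Z V K]
  11. access K: HIT. Cache (LRU->MRU): [Z V K]
  12. access V: HIT. Cache (LRU->MRU): [Z K V]
  13. access V: HIT. Cache (LRU->MRU): [Z K V]
  14. access K: HIT. Cache (LRU->MRU): [Z V K]
  15. access H: MISS, evict Z. Cache (LRU->MRU): [V K H]
  16. access H: HIT. Cache (LRU->MRU): [V K H]
  17. access V: HIT. Cache (LRU->MRU): [K H V]
  18. access V: HIT. Cache (LRU->MRU): [K H V]
  19. access Z: MISS, evict K. Cache (LRU->MRU): [H V Z]
Total: 12 hits, 7 misses, 4 evictions

Hit rate = 12/19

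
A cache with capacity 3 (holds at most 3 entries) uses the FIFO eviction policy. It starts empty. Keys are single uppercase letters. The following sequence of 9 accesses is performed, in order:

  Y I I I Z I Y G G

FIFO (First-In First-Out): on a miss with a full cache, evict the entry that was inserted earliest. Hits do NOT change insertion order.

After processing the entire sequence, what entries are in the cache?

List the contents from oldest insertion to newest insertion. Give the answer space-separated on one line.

FIFO simulation (capacity=3):
  1. access Y: MISS. Cache (old->new): [Y]
  2. access I: MISS. Cache (old->new): [Y I]
  3. access I: HIT. Cache (old->new): [Y I]
  4. access I: HIT. Cache (old->new): [Y I]
  5. access Z: MISS. Cache (old->new): [Y I Z]
  6. access I: HIT. Cache (old->new): [Y I Z]
  7. access Y: HIT. Cache (old->new): [Y I Z]
  8. access G: MISS, evict Y. Cache (old->new): [I Z G]
  9. access G: HIT. Cache (old->new): [I Z G]
Total: 5 hits, 4 misses, 1 evictions

Answer: I Z G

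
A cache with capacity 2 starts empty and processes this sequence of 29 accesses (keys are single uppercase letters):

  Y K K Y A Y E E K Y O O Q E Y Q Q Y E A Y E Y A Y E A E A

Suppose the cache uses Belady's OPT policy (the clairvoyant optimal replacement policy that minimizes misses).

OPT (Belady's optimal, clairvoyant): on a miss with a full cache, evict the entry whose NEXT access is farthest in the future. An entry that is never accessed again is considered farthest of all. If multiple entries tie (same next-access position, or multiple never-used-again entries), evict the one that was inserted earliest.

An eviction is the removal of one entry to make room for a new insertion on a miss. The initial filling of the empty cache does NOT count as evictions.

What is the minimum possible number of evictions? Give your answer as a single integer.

OPT (Belady) simulation (capacity=2):
  1. access Y: MISS. Cache: [Y]
  2. access K: MISS. Cache: [Y K]
  3. access K: HIT. Next use of K: step 9. Cache: [Y K]
  4. access Y: HIT. Next use of Y: step 6. Cache: [Y K]
  5. access A: MISS, evict K (next use: step 9). Cache: [Y A]
  6. access Y: HIT. Next use of Y: step 10. Cache: [Y A]
  7. access E: MISS, evict A (next use: step 20). Cache: [Y E]
  8. access E: HIT. Next use of E: step 14. Cache: [Y E]
  9. access K: MISS, evict E (next use: step 14). Cache: [Y K]
  10. access Y: HIT. Next use of Y: step 15. Cache: [Y K]
  11. access O: MISS, evict K (next use: never). Cache: [Y O]
  12. access O: HIT. Next use of O: never. Cache: [Y O]
  13. access Q: MISS, evict O (next use: never). Cache: [Y Q]
  14. access E: MISS, evict Q (next use: step 16). Cache: [Y E]
  15. access Y: HIT. Next use of Y: step 18. Cache: [Y E]
  16. access Q: MISS, evict E (next use: step 19). Cache: [Y Q]
  17. access Q: HIT. Next use of Q: never. Cache: [Y Q]
  18. access Y: HIT. Next use of Y: step 21. Cache: [Y Q]
  19. access E: MISS, evict Q (next use: never). Cache: [Y E]
  20. access A: MISS, evict E (next use: step 22). Cache: [Y A]
  21. access Y: HIT. Next use of Y: step 23. Cache: [Y A]
  22. access E: MISS, evict A (next use: step 24). Cache: [Y E]
  23. access Y: HIT. Next use of Y: step 25. Cache: [Y E]
  24. access A: MISS, evict E (next use: step 26). Cache: [Y A]
  25. access Y: HIT. Next use of Y: never. Cache: [Y A]
  26. access E: MISS, evict Y (next use: never). Cache: [A E]
  27. access A: HIT. Next use of A: step 29. Cache: [A E]
  28. access E: HIT. Next use of E: never. Cache: [A E]
  29. access A: HIT. Next use of A: never. Cache: [A E]
Total: 15 hits, 14 misses, 12 evictions

Answer: 12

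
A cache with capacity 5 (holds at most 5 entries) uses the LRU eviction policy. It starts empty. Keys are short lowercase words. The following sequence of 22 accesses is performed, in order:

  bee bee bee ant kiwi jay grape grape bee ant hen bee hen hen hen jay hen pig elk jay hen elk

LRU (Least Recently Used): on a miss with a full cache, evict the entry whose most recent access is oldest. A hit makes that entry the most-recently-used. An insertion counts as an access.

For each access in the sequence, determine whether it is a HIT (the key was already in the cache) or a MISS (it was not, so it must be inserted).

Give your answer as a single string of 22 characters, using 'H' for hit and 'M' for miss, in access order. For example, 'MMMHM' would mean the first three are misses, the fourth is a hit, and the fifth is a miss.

LRU simulation (capacity=5):
  1. access bee: MISS. Cache (LRU->MRU): [bee]
  2. access bee: HIT. Cache (LRU->MRU): [bee]
  3. access bee: HIT. Cache (LRU->MRU): [bee]
  4. access ant: MISS. Cache (LRU->MRU): [bee ant]
  5. access kiwi: MISS. Cache (LRU->MRU): [bee ant kiwi]
  6. access jay: MISS. Cache (LRU->MRU): [bee ant kiwi jay]
  7. access grape: MISS. Cache (LRU->MRU): [bee ant kiwi jay grape]
  8. access grape: HIT. Cache (LRU->MRU): [bee ant kiwi jay grape]
  9. access bee: HIT. Cache (LRU->MRU): [ant kiwi jay grape bee]
  10. access ant: HIT. Cache (LRU->MRU): [kiwi jay grape bee ant]
  11. access hen: MISS, evict kiwi. Cache (LRU->MRU): [jay grape bee ant hen]
  12. access bee: HIT. Cache (LRU->MRU): [jay grape ant hen bee]
  13. access hen: HIT. Cache (LRU->MRU): [jay grape ant bee hen]
  14. access hen: HIT. Cache (LRU->MRU): [jay grape ant bee hen]
  15. access hen: HIT. Cache (LRU->MRU): [jay grape ant bee hen]
  16. access jay: HIT. Cache (LRU->MRU): [grape ant bee hen jay]
  17. access hen: HIT. Cache (LRU->MRU): [grape ant bee jay hen]
  18. access pig: MISS, evict grape. Cache (LRU->MRU): [ant bee jay hen pig]
  19. access elk: MISS, evict ant. Cache (LRU->MRU): [bee jay hen pig elk]
  20. access jay: HIT. Cache (LRU->MRU): [bee hen pig elk jay]
  21. access hen: HIT. Cache (LRU->MRU): [bee pig elk jay hen]
  22. access elk: HIT. Cache (LRU->MRU): [bee pig jay hen elk]
Total: 14 hits, 8 misses, 3 evictions

Answer: MHHMMMMHHHMHHHHHHMMHHH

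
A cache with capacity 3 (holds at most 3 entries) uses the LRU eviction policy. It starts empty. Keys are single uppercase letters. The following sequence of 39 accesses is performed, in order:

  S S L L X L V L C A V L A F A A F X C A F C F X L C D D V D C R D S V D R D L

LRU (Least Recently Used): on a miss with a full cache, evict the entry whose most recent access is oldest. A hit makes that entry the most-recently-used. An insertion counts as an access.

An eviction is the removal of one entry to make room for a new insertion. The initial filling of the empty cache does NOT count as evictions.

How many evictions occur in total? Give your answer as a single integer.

Answer: 20

Derivation:
LRU simulation (capacity=3):
  1. access S: MISS. Cache (LRU->MRU): [S]
  2. access S: HIT. Cache (LRU->MRU): [S]
  3. access L: MISS. Cache (LRU->MRU): [S L]
  4. access L: HIT. Cache (LRU->MRU): [S L]
  5. access X: MISS. Cache (LRU->MRU): [S L X]
  6. access L: HIT. Cache (LRU->MRU): [S X L]
  7. access V: MISS, evict S. Cache (LRU->MRU): [X L V]
  8. access L: HIT. Cache (LRU->MRU): [X V L]
  9. access C: MISS, evict X. Cache (LRU->MRU): [V L C]
  10. access A: MISS, evict V. Cache (LRU->MRU): [L C A]
  11. access V: MISS, evict L. Cache (LRU->MRU): [C A V]
  12. access L: MISS, evict C. Cache (LRU->MRU): [A V L]
  13. access A: HIT. Cache (LRU->MRU): [V L A]
  14. access F: MISS, evict V. Cache (LRU->MRU): [L A F]
  15. access A: HIT. Cache (LRU->MRU): [L F A]
  16. access A: HIT. Cache (LRU->MRU): [L F A]
  17. access F: HIT. Cache (LRU->MRU): [L A F]
  18. access X: MISS, evict L. Cache (LRU->MRU): [A F X]
  19. access C: MISS, evict A. Cache (LRU->MRU): [F X C]
  20. access A: MISS, evict F. Cache (LRU->MRU): [X C A]
  21. access F: MISS, evict X. Cache (LRU->MRU): [C A F]
  22. access C: HIT. Cache (LRU->MRU): [A F C]
  23. access F: HIT. Cache (LRU->MRU): [A C F]
  24. access X: MISS, evict A. Cache (LRU->MRU): [C F X]
  25. access L: MISS, evict C. Cache (LRU->MRU): [F X L]
  26. access C: MISS, evict F. Cache (LRU->MRU): [X L C]
  27. access D: MISS, evict X. Cache (LRU->MRU): [L C D]
  28. access D: HIT. Cache (LRU->MRU): [L C D]
  29. access V: MISS, evict L. Cache (LRU->MRU): [C D V]
  30. access D: HIT. Cache (LRU->MRU): [C V D]
  31. access C: HIT. Cache (LRU->MRU): [V D C]
  32. access R: MISS, evict V. Cache (LRU->MRU): [D C R]
  33. access D: HIT. Cache (LRU->MRU): [C R D]
  34. access S: MISS, evict C. Cache (LRU->MRU): [R D S]
  35. access V: MISS, evict R. Cache (LRU->MRU): [D S V]
  36. access D: HIT. Cache (LRU->MRU): [S V D]
  37. access R: MISS, evict S. Cache (LRU->MRU): [V D R]
  38. access D: HIT. Cache (LRU->MRU): [V R D]
  39. access L: MISS, evict V. Cache (LRU->MRU): [R D L]
Total: 16 hits, 23 misses, 20 evictions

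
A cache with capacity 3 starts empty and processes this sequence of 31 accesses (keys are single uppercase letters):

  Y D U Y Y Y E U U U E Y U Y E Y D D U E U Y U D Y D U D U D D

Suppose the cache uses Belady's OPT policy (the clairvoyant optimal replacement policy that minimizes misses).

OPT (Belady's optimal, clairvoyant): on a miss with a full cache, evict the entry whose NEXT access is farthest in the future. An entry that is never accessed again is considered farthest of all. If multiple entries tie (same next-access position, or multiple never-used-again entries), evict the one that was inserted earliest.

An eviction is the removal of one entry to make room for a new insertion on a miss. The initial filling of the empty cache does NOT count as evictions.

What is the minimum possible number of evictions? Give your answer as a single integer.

OPT (Belady) simulation (capacity=3):
  1. access Y: MISS. Cache: [Y]
  2. access D: MISS. Cache: [Y D]
  3. access U: MISS. Cache: [Y D U]
  4. access Y: HIT. Next use of Y: step 5. Cache: [Y D U]
  5. access Y: HIT. Next use of Y: step 6. Cache: [Y D U]
  6. access Y: HIT. Next use of Y: step 12. Cache: [Y D U]
  7. access E: MISS, evict D (next use: step 17). Cache: [Y U E]
  8. access U: HIT. Next use of U: step 9. Cache: [Y U E]
  9. access U: HIT. Next use of U: step 10. Cache: [Y U E]
  10. access U: HIT. Next use of U: step 13. Cache: [Y U E]
  11. access E: HIT. Next use of E: step 15. Cache: [Y U E]
  12. access Y: HIT. Next use of Y: step 14. Cache: [Y U E]
  13. access U: HIT. Next use of U: step 19. Cache: [Y U E]
  14. access Y: HIT. Next use of Y: step 16. Cache: [Y U E]
  15. access E: HIT. Next use of E: step 20. Cache: [Y U E]
  16. access Y: HIT. Next use of Y: step 22. Cache: [Y U E]
  17. access D: MISS, evict Y (next use: step 22). Cache: [U E D]
  18. access D: HIT. Next use of D: step 24. Cache: [U E D]
  19. access U: HIT. Next use of U: step 21. Cache: [U E D]
  20. access E: HIT. Next use of E: never. Cache: [U E D]
  21. access U: HIT. Next use of U: step 23. Cache: [U E D]
  22. access Y: MISS, evict E (next use: never). Cache: [U D Y]
  23. access U: HIT. Next use of U: step 27. Cache: [U D Y]
  24. access D: HIT. Next use of D: step 26. Cache: [U D Y]
  25. access Y: HIT. Next use of Y: never. Cache: [U D Y]
  26. access D: HIT. Next use of D: step 28. Cache: [U D Y]
  27. access U: HIT. Next use of U: step 29. Cache: [U D Y]
  28. access D: HIT. Next use of D: step 30. Cache: [U D Y]
  29. access U: HIT. Next use of U: never. Cache: [U D Y]
  30. access D: HIT. Next use of D: step 31. Cache: [U D Y]
  31. access D: HIT. Next use of D: never. Cache: [U D Y]
Total: 25 hits, 6 misses, 3 evictions

Answer: 3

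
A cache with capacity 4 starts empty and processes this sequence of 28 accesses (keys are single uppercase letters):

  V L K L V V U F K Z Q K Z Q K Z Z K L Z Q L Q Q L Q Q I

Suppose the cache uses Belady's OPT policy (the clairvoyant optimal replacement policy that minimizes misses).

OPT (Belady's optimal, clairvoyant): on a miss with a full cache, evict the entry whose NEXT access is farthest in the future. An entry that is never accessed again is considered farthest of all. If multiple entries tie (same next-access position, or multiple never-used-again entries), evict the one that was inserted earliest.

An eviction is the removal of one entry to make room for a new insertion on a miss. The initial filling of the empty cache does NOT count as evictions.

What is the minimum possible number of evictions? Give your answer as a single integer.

Answer: 4

Derivation:
OPT (Belady) simulation (capacity=4):
  1. access V: MISS. Cache: [V]
  2. access L: MISS. Cache: [V L]
  3. access K: MISS. Cache: [V L K]
  4. access L: HIT. Next use of L: step 19. Cache: [V L K]
  5. access V: HIT. Next use of V: step 6. Cache: [V L K]
  6. access V: HIT. Next use of V: never. Cache: [V L K]
  7. access U: MISS. Cache: [V L K U]
  8. access F: MISS, evict V (next use: never). Cache: [L K U F]
  9. access K: HIT. Next use of K: step 12. Cache: [L K U F]
  10. access Z: MISS, evict U (next use: never). Cache: [L K F Z]
  11. access Q: MISS, evict F (next use: never). Cache: [L K Z Q]
  12. access K: HIT. Next use of K: step 15. Cache: [L K Z Q]
  13. access Z: HIT. Next use of Z: step 16. Cache: [L K Z Q]
  14. access Q: HIT. Next use of Q: step 21. Cache: [L K Z Q]
  15. access K: HIT. Next use of K: step 18. Cache: [L K Z Q]
  16. access Z: HIT. Next use of Z: step 17. Cache: [L K Z Q]
  17. access Z: HIT. Next use of Z: step 20. Cache: [L K Z Q]
  18. access K: HIT. Next use of K: never. Cache: [L K Z Q]
  19. access L: HIT. Next use of L: step 22. Cache: [L K Z Q]
  20. access Z: HIT. Next use of Z: never. Cache: [L K Z Q]
  21. access Q: HIT. Next use of Q: step 23. Cache: [L K Z Q]
  22. access L: HIT. Next use of L: step 25. Cache: [L K Z Q]
  23. access Q: HIT. Next use of Q: step 24. Cache: [L K Z Q]
  24. access Q: HIT. Next use of Q: step 26. Cache: [L K Z Q]
  25. access L: HIT. Next use of L: never. Cache: [L K Z Q]
  26. access Q: HIT. Next use of Q: step 27. Cache: [L K Z Q]
  27. access Q: HIT. Next use of Q: never. Cache: [L K Z Q]
  28. access I: MISS, evict L (next use: never). Cache: [K Z Q I]
Total: 20 hits, 8 misses, 4 evictions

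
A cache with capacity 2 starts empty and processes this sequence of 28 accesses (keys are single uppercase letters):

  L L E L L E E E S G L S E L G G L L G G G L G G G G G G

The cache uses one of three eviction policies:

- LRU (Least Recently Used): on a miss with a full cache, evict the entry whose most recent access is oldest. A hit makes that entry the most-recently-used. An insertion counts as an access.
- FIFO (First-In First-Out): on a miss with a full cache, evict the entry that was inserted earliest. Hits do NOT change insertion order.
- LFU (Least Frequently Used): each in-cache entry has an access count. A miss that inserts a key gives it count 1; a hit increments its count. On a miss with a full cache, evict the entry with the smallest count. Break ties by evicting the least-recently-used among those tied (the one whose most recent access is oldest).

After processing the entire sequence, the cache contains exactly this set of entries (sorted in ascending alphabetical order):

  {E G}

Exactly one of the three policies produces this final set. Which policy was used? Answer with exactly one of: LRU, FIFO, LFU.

Answer: LFU

Derivation:
Simulating under each policy and comparing final sets:
  LRU: final set = {G L} -> differs
  FIFO: final set = {G L} -> differs
  LFU: final set = {E G} -> MATCHES target
Only LFU produces the target set.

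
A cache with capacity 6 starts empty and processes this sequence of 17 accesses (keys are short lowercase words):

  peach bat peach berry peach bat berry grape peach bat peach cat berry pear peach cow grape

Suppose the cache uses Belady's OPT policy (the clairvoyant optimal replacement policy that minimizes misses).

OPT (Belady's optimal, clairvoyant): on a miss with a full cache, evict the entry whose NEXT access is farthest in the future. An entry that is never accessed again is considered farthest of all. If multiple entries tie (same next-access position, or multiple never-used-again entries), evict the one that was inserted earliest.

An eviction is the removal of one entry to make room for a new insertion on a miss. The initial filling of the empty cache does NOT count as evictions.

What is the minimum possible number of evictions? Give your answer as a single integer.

OPT (Belady) simulation (capacity=6):
  1. access peach: MISS. Cache: [peach]
  2. access bat: MISS. Cache: [peach bat]
  3. access peach: HIT. Next use of peach: step 5. Cache: [peach bat]
  4. access berry: MISS. Cache: [peach bat berry]
  5. access peach: HIT. Next use of peach: step 9. Cache: [peach bat berry]
  6. access bat: HIT. Next use of bat: step 10. Cache: [peach bat berry]
  7. access berry: HIT. Next use of berry: step 13. Cache: [peach bat berry]
  8. access grape: MISS. Cache: [peach bat berry grape]
  9. access peach: HIT. Next use of peach: step 11. Cache: [peach bat berry grape]
  10. access bat: HIT. Next use of bat: never. Cache: [peach bat berry grape]
  11. access peach: HIT. Next use of peach: step 15. Cache: [peach bat berry grape]
  12. access cat: MISS. Cache: [peach bat berry grape cat]
  13. access berry: HIT. Next use of berry: never. Cache: [peach bat berry grape cat]
  14. access pear: MISS. Cache: [peach bat berry grape cat pear]
  15. access peach: HIT. Next use of peach: never. Cache: [peach bat berry grape cat pear]
  16. access cow: MISS, evict peach (next use: never). Cache: [bat berry grape cat pear cow]
  17. access grape: HIT. Next use of grape: never. Cache: [bat berry grape cat pear cow]
Total: 10 hits, 7 misses, 1 evictions

Answer: 1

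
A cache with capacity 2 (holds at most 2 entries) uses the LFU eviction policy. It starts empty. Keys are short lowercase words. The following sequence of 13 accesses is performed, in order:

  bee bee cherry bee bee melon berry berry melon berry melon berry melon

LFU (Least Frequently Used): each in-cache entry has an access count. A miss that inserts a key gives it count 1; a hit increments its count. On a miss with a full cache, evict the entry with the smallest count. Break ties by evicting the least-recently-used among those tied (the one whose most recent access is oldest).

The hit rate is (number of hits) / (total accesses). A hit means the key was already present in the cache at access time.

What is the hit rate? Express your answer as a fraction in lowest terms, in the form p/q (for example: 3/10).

LFU simulation (capacity=2):
  1. access bee: MISS. Cache: [bee(c=1)]
  2. access bee: HIT, count now 2. Cache: [bee(c=2)]
  3. access cherry: MISS. Cache: [cherry(c=1) bee(c=2)]
  4. access bee: HIT, count now 3. Cache: [cherry(c=1) bee(c=3)]
  5. access bee: HIT, count now 4. Cache: [cherry(c=1) bee(c=4)]
  6. access melon: MISS, evict cherry(c=1). Cache: [melon(c=1) bee(c=4)]
  7. access berry: MISS, evict melon(c=1). Cache: [berry(c=1) bee(c=4)]
  8. access berry: HIT, count now 2. Cache: [berry(c=2) bee(c=4)]
  9. access melon: MISS, evict berry(c=2). Cache: [melon(c=1) bee(c=4)]
  10. access berry: MISS, evict melon(c=1). Cache: [berry(c=1) bee(c=4)]
  11. access melon: MISS, evict berry(c=1). Cache: [melon(c=1) bee(c=4)]
  12. access berry: MISS, evict melon(c=1). Cache: [berry(c=1) bee(c=4)]
  13. access melon: MISS, evict berry(c=1). Cache: [melon(c=1) bee(c=4)]
Total: 4 hits, 9 misses, 7 evictions

Hit rate = 4/13

Answer: 4/13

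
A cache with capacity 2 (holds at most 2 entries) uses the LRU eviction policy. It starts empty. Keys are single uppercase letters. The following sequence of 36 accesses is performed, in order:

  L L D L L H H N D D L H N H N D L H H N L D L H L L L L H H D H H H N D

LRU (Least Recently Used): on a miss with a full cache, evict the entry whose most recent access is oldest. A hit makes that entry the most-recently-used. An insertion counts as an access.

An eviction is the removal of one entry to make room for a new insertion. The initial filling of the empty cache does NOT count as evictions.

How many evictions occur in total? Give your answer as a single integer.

LRU simulation (capacity=2):
  1. access L: MISS. Cache (LRU->MRU): [L]
  2. access L: HIT. Cache (LRU->MRU): [L]
  3. access D: MISS. Cache (LRU->MRU): [L D]
  4. access L: HIT. Cache (LRU->MRU): [D L]
  5. access L: HIT. Cache (LRU->MRU): [D L]
  6. access H: MISS, evict D. Cache (LRU->MRU): [L H]
  7. access H: HIT. Cache (LRU->MRU): [L H]
  8. access N: MISS, evict L. Cache (LRU->MRU): [H N]
  9. access D: MISS, evict H. Cache (LRU->MRU): [N D]
  10. access D: HIT. Cache (LRU->MRU): [N D]
  11. access L: MISS, evict N. Cache (LRU->MRU): [D L]
  12. access H: MISS, evict D. Cache (LRU->MRU): [L H]
  13. access N: MISS, evict L. Cache (LRU->MRU): [H N]
  14. access H: HIT. Cache (LRU->MRU): [N H]
  15. access N: HIT. Cache (LRU->MRU): [H N]
  16. access D: MISS, evict H. Cache (LRU->MRU): [N D]
  17. access L: MISS, evict N. Cache (LRU->MRU): [D L]
  18. access H: MISS, evict D. Cache (LRU->MRU): [L H]
  19. access H: HIT. Cache (LRU->MRU): [L H]
  20. access N: MISS, evict L. Cache (LRU->MRU): [H N]
  21. access L: MISS, evict H. Cache (LRU->MRU): [N L]
  22. access D: MISS, evict N. Cache (LRU->MRU): [L D]
  23. access L: HIT. Cache (LRU->MRU): [D L]
  24. access H: MISS, evict D. Cache (LRU->MRU): [L H]
  25. access L: HIT. Cache (LRU->MRU): [H L]
  26. access L: HIT. Cache (LRU->MRU): [H L]
  27. access L: HIT. Cache (LRU->MRU): [H L]
  28. access L: HIT. Cache (LRU->MRU): [H L]
  29. access H: HIT. Cache (LRU->MRU): [L H]
  30. access H: HIT. Cache (LRU->MRU): [L H]
  31. access D: MISS, evict L. Cache (LRU->MRU): [H D]
  32. access H: HIT. Cache (LRU->MRU): [D H]
  33. access H: HIT. Cache (LRU->MRU): [D H]
  34. access H: HIT. Cache (LRU->MRU): [D H]
  35. access N: MISS, evict D. Cache (LRU->MRU): [H N]
  36. access D: MISS, evict H. Cache (LRU->MRU): [N D]
Total: 18 hits, 18 misses, 16 evictions

Answer: 16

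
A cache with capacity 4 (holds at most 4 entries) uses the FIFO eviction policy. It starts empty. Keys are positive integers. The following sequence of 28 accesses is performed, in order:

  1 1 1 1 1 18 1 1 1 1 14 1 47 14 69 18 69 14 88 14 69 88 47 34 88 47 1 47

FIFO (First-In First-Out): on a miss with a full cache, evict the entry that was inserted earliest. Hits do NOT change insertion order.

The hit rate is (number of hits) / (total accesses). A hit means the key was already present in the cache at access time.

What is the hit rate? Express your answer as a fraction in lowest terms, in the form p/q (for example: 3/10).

Answer: 19/28

Derivation:
FIFO simulation (capacity=4):
  1. access 1: MISS. Cache (old->new): [1]
  2. access 1: HIT. Cache (old->new): [1]
  3. access 1: HIT. Cache (old->new): [1]
  4. access 1: HIT. Cache (old->new): [1]
  5. access 1: HIT. Cache (old->new): [1]
  6. access 18: MISS. Cache (old->new): [1 18]
  7. access 1: HIT. Cache (old->new): [1 18]
  8. access 1: HIT. Cache (old->new): [1 18]
  9. access 1: HIT. Cache (old->new): [1 18]
  10. access 1: HIT. Cache (old->new): [1 18]
  11. access 14: MISS. Cache (old->new): [1 18 14]
  12. access 1: HIT. Cache (old->new): [1 18 14]
  13. access 47: MISS. Cache (old->new): [1 18 14 47]
  14. access 14: HIT. Cache (old->new): [1 18 14 47]
  15. access 69: MISS, evict 1. Cache (old->new): [18 14 47 69]
  16. access 18: HIT. Cache (old->new): [18 14 47 69]
  17. access 69: HIT. Cache (old->new): [18 14 47 69]
  18. access 14: HIT. Cache (old->new): [18 14 47 69]
  19. access 88: MISS, evict 18. Cache (old->new): [14 47 69 88]
  20. access 14: HIT. Cache (old->new): [14 47 69 88]
  21. access 69: HIT. Cache (old->new): [14 47 69 88]
  22. access 88: HIT. Cache (old->new): [14 47 69 88]
  23. access 47: HIT. Cache (old->new): [14 47 69 88]
  24. access 34: MISS, evict 14. Cache (old->new): [47 69 88 34]
  25. access 88: HIT. Cache (old->new): [47 69 88 34]
  26. access 47: HIT. Cache (old->new): [47 69 88 34]
  27. access 1: MISS, evict 47. Cache (old->new): [69 88 34 1]
  28. access 47: MISS, evict 69. Cache (old->new): [88 34 1 47]
Total: 19 hits, 9 misses, 5 evictions

Hit rate = 19/28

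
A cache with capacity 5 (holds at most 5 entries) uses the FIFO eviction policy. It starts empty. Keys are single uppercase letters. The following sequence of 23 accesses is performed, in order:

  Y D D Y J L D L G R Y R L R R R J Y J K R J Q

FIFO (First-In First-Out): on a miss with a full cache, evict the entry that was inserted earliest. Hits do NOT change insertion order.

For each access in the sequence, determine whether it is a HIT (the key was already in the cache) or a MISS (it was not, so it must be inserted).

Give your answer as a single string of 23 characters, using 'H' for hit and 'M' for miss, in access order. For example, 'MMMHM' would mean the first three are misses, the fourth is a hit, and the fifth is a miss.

Answer: MMHHMMHHMMMHHHHHHHHMHMM

Derivation:
FIFO simulation (capacity=5):
  1. access Y: MISS. Cache (old->new): [Y]
  2. access D: MISS. Cache (old->new): [Y D]
  3. access D: HIT. Cache (old->new): [Y D]
  4. access Y: HIT. Cache (old->new): [Y D]
  5. access J: MISS. Cache (old->new): [Y D J]
  6. access L: MISS. Cache (old->new): [Y D J L]
  7. access D: HIT. Cache (old->new): [Y D J L]
  8. access L: HIT. Cache (old->new): [Y D J L]
  9. access G: MISS. Cache (old->new): [Y D J L G]
  10. access R: MISS, evict Y. Cache (old->new): [D J L G R]
  11. access Y: MISS, evict D. Cache (old->new): [J L G R Y]
  12. access R: HIT. Cache (old->new): [J L G R Y]
  13. access L: HIT. Cache (old->new): [J L G R Y]
  14. access R: HIT. Cache (old->new): [J L G R Y]
  15. access R: HIT. Cache (old->new): [J L G R Y]
  16. access R: HIT. Cache (old->new): [J L G R Y]
  17. access J: HIT. Cache (old->new): [J L G R Y]
  18. access Y: HIT. Cache (old->new): [J L G R Y]
  19. access J: HIT. Cache (old->new): [J L G R Y]
  20. access K: MISS, evict J. Cache (old->new): [L G R Y K]
  21. access R: HIT. Cache (old->new): [L G R Y K]
  22. access J: MISS, evict L. Cache (old->new): [G R Y K J]
  23. access Q: MISS, evict G. Cache (old->new): [R Y K J Q]
Total: 13 hits, 10 misses, 5 evictions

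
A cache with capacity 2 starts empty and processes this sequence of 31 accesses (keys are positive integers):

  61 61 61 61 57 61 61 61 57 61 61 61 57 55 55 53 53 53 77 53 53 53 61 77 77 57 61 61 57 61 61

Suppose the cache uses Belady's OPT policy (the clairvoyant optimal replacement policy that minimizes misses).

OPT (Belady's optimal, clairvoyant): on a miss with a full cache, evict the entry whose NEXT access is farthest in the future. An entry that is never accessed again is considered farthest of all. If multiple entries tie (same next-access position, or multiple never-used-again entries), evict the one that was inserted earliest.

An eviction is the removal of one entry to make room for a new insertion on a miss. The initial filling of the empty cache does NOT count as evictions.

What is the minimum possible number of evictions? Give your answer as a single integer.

Answer: 5

Derivation:
OPT (Belady) simulation (capacity=2):
  1. access 61: MISS. Cache: [61]
  2. access 61: HIT. Next use of 61: step 3. Cache: [61]
  3. access 61: HIT. Next use of 61: step 4. Cache: [61]
  4. access 61: HIT. Next use of 61: step 6. Cache: [61]
  5. access 57: MISS. Cache: [61 57]
  6. access 61: HIT. Next use of 61: step 7. Cache: [61 57]
  7. access 61: HIT. Next use of 61: step 8. Cache: [61 57]
  8. access 61: HIT. Next use of 61: step 10. Cache: [61 57]
  9. access 57: HIT. Next use of 57: step 13. Cache: [61 57]
  10. access 61: HIT. Next use of 61: step 11. Cache: [61 57]
  11. access 61: HIT. Next use of 61: step 12. Cache: [61 57]
  12. access 61: HIT. Next use of 61: step 23. Cache: [61 57]
  13. access 57: HIT. Next use of 57: step 26. Cache: [61 57]
  14. access 55: MISS, evict 57 (next use: step 26). Cache: [61 55]
  15. access 55: HIT. Next use of 55: never. Cache: [61 55]
  16. access 53: MISS, evict 55 (next use: never). Cache: [61 53]
  17. access 53: HIT. Next use of 53: step 18. Cache: [61 53]
  18. access 53: HIT. Next use of 53: step 20. Cache: [61 53]
  19. access 77: MISS, evict 61 (next use: step 23). Cache: [53 77]
  20. access 53: HIT. Next use of 53: step 21. Cache: [53 77]
  21. access 53: HIT. Next use of 53: step 22. Cache: [53 77]
  22. access 53: HIT. Next use of 53: never. Cache: [53 77]
  23. access 61: MISS, evict 53 (next use: never). Cache: [77 61]
  24. access 77: HIT. Next use of 77: step 25. Cache: [77 61]
  25. access 77: HIT. Next use of 77: never. Cache: [77 61]
  26. access 57: MISS, evict 77 (next use: never). Cache: [61 57]
  27. access 61: HIT. Next use of 61: step 28. Cache: [61 57]
  28. access 61: HIT. Next use of 61: step 30. Cache: [61 57]
  29. access 57: HIT. Next use of 57: never. Cache: [61 57]
  30. access 61: HIT. Next use of 61: step 31. Cache: [61 57]
  31. access 61: HIT. Next use of 61: never. Cache: [61 57]
Total: 24 hits, 7 misses, 5 evictions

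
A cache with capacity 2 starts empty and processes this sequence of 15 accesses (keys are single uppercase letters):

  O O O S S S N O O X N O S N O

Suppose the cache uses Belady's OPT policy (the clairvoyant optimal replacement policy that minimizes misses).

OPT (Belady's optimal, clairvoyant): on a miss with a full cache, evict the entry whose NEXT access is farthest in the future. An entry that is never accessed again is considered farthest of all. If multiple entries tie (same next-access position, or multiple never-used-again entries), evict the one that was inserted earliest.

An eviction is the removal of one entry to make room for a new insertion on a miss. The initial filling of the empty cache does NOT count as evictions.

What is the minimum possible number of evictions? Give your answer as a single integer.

OPT (Belady) simulation (capacity=2):
  1. access O: MISS. Cache: [O]
  2. access O: HIT. Next use of O: step 3. Cache: [O]
  3. access O: HIT. Next use of O: step 8. Cache: [O]
  4. access S: MISS. Cache: [O S]
  5. access S: HIT. Next use of S: step 6. Cache: [O S]
  6. access S: HIT. Next use of S: step 13. Cache: [O S]
  7. access N: MISS, evict S (next use: step 13). Cache: [O N]
  8. access O: HIT. Next use of O: step 9. Cache: [O N]
  9. access O: HIT. Next use of O: step 12. Cache: [O N]
  10. access X: MISS, evict O (next use: step 12). Cache: [N X]
  11. access N: HIT. Next use of N: step 14. Cache: [N X]
  12. access O: MISS, evict X (next use: never). Cache: [N O]
  13. access S: MISS, evict O (next use: step 15). Cache: [N S]
  14. access N: HIT. Next use of N: never. Cache: [N S]
  15. access O: MISS, evict N (next use: never). Cache: [S O]
Total: 8 hits, 7 misses, 5 evictions

Answer: 5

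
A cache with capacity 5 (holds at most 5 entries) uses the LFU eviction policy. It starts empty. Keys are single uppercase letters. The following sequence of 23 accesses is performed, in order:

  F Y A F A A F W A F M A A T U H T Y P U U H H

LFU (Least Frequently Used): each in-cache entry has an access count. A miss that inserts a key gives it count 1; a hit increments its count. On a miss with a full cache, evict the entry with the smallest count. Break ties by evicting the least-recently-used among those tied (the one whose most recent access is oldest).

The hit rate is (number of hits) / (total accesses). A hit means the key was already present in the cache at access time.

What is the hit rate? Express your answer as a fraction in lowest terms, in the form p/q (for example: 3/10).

LFU simulation (capacity=5):
  1. access F: MISS. Cache: [F(c=1)]
  2. access Y: MISS. Cache: [F(c=1) Y(c=1)]
  3. access A: MISS. Cache: [F(c=1) Y(c=1) A(c=1)]
  4. access F: HIT, count now 2. Cache: [Y(c=1) A(c=1) F(c=2)]
  5. access A: HIT, count now 2. Cache: [Y(c=1) F(c=2) A(c=2)]
  6. access A: HIT, count now 3. Cache: [Y(c=1) F(c=2) A(c=3)]
  7. access F: HIT, count now 3. Cache: [Y(c=1) A(c=3) F(c=3)]
  8. access W: MISS. Cache: [Y(c=1) W(c=1) A(c=3) F(c=3)]
  9. access A: HIT, count now 4. Cache: [Y(c=1) W(c=1) F(c=3) A(c=4)]
  10. access F: HIT, count now 4. Cache: [Y(c=1) W(c=1) A(c=4) F(c=4)]
  11. access M: MISS. Cache: [Y(c=1) W(c=1) M(c=1) A(c=4) F(c=4)]
  12. access A: HIT, count now 5. Cache: [Y(c=1) W(c=1) M(c=1) F(c=4) A(c=5)]
  13. access A: HIT, count now 6. Cache: [Y(c=1) W(c=1) M(c=1) F(c=4) A(c=6)]
  14. access T: MISS, evict Y(c=1). Cache: [W(c=1) M(c=1) T(c=1) F(c=4) A(c=6)]
  15. access U: MISS, evict W(c=1). Cache: [M(c=1) T(c=1) U(c=1) F(c=4) A(c=6)]
  16. access H: MISS, evict M(c=1). Cache: [T(c=1) U(c=1) H(c=1) F(c=4) A(c=6)]
  17. access T: HIT, count now 2. Cache: [U(c=1) H(c=1) T(c=2) F(c=4) A(c=6)]
  18. access Y: MISS, evict U(c=1). Cache: [H(c=1) Y(c=1) T(c=2) F(c=4) A(c=6)]
  19. access P: MISS, evict H(c=1). Cache: [Y(c=1) P(c=1) T(c=2) F(c=4) A(c=6)]
  20. access U: MISS, evict Y(c=1). Cache: [P(c=1) U(c=1) T(c=2) F(c=4) A(c=6)]
  21. access U: HIT, count now 2. Cache: [P(c=1) T(c=2) U(c=2) F(c=4) A(c=6)]
  22. access H: MISS, evict P(c=1). Cache: [H(c=1) T(c=2) U(c=2) F(c=4) A(c=6)]
  23. access H: HIT, count now 2. Cache: [T(c=2) U(c=2) H(c=2) F(c=4) A(c=6)]
Total: 11 hits, 12 misses, 7 evictions

Hit rate = 11/23

Answer: 11/23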